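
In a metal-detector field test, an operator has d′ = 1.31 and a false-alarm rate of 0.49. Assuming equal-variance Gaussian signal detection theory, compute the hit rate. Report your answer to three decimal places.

z(false-alarm rate) = z(0.49) = -0.0251
z(H) = z(FA) + d' = -0.0251 + 1.31 = 1.2849
hit rate = Φ(1.2849) = 0.9006

hit rate = 0.901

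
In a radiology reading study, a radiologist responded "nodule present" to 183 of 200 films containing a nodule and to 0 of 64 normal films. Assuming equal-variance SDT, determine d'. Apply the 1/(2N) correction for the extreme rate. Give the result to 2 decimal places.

The false-alarm rate is 0/64 = 0, so apply the 1/(2N) correction: FA → 1/(2·64) = 0.00781.
z(H) = z(0.91500) = 1.372
z(FA) = z(0.00781) = -2.418
d' = 1.372 − (-2.418) = 3.790

d' = 3.79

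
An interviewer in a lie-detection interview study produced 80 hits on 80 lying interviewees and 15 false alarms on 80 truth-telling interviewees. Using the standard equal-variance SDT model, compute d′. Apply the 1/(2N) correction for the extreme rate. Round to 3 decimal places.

d′ = 3.385

The hit rate is 80/80 = 1, so apply the 1/(2N) correction: H → 1 − 1/(2·80) = 0.99375.
z(H) = z(0.99375) = 2.4977
z(FA) = z(0.18750) = -0.8871
d' = 2.4977 − (-0.8871) = 3.3848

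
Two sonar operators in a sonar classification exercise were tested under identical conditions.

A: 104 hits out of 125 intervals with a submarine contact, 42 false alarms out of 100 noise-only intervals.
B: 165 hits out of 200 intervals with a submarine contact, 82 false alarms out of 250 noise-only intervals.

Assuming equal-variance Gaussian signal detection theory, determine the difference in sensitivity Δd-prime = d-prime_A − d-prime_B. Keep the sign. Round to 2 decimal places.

Δd-prime = -0.22

A: z(0.8320) = 0.962, z(0.4200) = -0.202, d' = 1.164
B: z(0.8250) = 0.935, z(0.3280) = -0.445, d' = 1.380
Δd' = d'_A − d'_B = 1.164 − 1.380 = -0.216
B has the higher sensitivity.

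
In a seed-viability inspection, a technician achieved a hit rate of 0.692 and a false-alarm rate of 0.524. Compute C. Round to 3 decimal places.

C = -0.281

Φ⁻¹(H) = 0.5015
Φ⁻¹(FA) = 0.0602
c = −½·[z(H) + z(FA)] = −0.5 × (0.5015 + 0.0602) = -0.28085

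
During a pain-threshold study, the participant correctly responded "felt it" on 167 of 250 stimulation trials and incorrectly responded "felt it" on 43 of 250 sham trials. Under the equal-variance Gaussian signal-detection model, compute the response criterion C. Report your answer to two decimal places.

H = 167/250 = 0.6680
FA = 43/250 = 0.1720
z(H) = z(0.6680) = 0.434
z(FA) = z(0.1720) = -0.946
c = −½·[z(H) + z(FA)] = −0.5 × (0.434 + (-0.946)) = 0.256

C = 0.26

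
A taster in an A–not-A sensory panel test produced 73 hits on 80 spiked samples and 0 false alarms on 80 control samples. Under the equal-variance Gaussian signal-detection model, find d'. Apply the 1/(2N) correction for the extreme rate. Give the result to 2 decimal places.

The false-alarm rate is 0/80 = 0, so apply the 1/(2N) correction: FA → 1/(2·80) = 0.00625.
z(H) = z(0.91250) = 1.356
z(FA) = z(0.00625) = -2.498
d' = 1.356 − (-2.498) = 3.854

d' = 3.85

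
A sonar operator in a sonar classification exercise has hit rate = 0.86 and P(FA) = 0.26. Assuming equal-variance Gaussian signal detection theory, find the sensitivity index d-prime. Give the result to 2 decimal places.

z(H) = 1.0803
z(FA) = -0.6433
d' = z(H) − z(FA) = 1.0803 − (-0.6433) = 1.7236

d-prime = 1.72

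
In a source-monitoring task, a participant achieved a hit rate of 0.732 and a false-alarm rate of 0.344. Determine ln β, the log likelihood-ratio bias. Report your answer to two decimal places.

z(H) = 0.619
z(FA) = -0.402
ln β = −½·[z(H)² − z(FA)²] = −0.5 × (0.383 − 0.162) = -0.1105

ln β = -0.11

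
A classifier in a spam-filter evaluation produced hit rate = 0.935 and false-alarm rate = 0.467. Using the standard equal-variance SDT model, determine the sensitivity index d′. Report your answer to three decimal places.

d′ = 1.597

Φ⁻¹(0.935) = 1.5141, Φ⁻¹(0.467) = -0.0828
d' = z(H) − z(FA) = 1.5141 − (-0.0828) = 1.5969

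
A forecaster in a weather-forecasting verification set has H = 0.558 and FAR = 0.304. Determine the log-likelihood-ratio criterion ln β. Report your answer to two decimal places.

ln β = 0.12

z(0.558) = 0.146, z(0.304) = -0.513
ln β = −½·[z(H)² − z(FA)²] = −0.5 × (0.021 − 0.263) = 0.121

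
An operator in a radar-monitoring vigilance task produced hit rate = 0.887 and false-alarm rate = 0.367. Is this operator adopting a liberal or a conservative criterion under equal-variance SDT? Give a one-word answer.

liberal

z(H) = 1.211, z(FA) = -0.340
c = −½·(z(H) + z(FA)) = -0.4355
c < 0 → liberal criterion (biased toward responding “yes”).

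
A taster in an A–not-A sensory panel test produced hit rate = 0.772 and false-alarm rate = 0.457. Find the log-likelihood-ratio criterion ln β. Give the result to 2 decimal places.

z(0.772) = 0.745, z(0.457) = -0.108
ln β = −½·[z(H)² − z(FA)²] = −0.5 × (0.555 − 0.012) = -0.2715

ln β = -0.27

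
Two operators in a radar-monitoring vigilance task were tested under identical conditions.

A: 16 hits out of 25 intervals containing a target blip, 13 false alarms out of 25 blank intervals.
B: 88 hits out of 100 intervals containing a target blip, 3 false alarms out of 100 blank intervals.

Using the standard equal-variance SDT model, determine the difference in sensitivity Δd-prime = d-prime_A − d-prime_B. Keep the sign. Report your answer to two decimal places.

A: z(0.6400) = 0.358, z(0.5200) = 0.050, d' = 0.308
B: z(0.8800) = 1.175, z(0.0300) = -1.881, d' = 3.056
Δd' = d'_A − d'_B = 0.308 − 3.056 = -2.748
B has the higher sensitivity.

Δd-prime = -2.75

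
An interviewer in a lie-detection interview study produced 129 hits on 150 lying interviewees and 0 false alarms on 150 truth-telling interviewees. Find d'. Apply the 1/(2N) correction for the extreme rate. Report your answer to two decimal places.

d' = 3.79

The false-alarm rate is 0/150 = 0, so apply the 1/(2N) correction: FA → 1/(2·150) = 0.00333.
z(H) = z(0.86000) = 1.080
z(FA) = z(0.00333) = -2.713
d' = 1.080 − (-2.713) = 3.793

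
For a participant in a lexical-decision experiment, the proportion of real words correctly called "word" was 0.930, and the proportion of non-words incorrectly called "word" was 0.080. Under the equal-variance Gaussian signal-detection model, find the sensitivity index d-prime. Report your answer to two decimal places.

z(H) = z(0.930) = 1.4758
z(FA) = z(0.080) = -1.4051
d' = z(H) − z(FA) = 1.4758 − (-1.4051) = 2.8809

d-prime = 2.88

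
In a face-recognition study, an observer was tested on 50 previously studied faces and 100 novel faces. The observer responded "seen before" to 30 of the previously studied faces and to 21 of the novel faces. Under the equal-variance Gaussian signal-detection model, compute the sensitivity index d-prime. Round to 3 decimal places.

H = 30/50 = 0.6000
FA = 21/100 = 0.2100
Φ⁻¹(H) = 0.2533
Φ⁻¹(FA) = -0.8064
d' = z(H) − z(FA) = 0.2533 − (-0.8064) = 1.0597

d-prime = 1.060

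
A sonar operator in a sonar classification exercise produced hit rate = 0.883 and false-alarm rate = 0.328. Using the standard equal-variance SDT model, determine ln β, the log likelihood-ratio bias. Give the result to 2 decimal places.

ln β = -0.61

Φ⁻¹(H) = 1.190
Φ⁻¹(FA) = -0.445
ln β = −½·[z(H)² − z(FA)²] = −0.5 × (1.416 − 0.198) = -0.609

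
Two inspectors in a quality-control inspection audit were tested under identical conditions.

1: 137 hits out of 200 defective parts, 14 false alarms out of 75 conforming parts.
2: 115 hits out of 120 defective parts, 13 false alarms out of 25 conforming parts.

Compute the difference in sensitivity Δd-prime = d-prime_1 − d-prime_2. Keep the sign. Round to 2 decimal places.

1: z(0.6850) = 0.482, z(0.1867) = -0.890, d' = 1.372
2: z(0.9583) = 1.731, z(0.5200) = 0.050, d' = 1.681
Δd' = d'_1 − d'_2 = 1.372 − 1.681 = -0.309
2 has the higher sensitivity.

Δd-prime = -0.31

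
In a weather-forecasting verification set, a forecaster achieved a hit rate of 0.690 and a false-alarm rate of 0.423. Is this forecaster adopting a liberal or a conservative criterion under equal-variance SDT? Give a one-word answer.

z(H) = 0.496, z(FA) = -0.194
c = −½·(z(H) + z(FA)) = -0.151
c < 0 → liberal criterion (biased toward responding “yes”).

liberal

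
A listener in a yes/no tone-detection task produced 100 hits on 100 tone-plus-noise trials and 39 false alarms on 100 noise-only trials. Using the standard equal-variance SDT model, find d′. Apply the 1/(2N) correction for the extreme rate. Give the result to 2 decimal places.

d′ = 2.86

The hit rate is 100/100 = 1, so apply the 1/(2N) correction: H → 1 − 1/(2·100) = 0.99500.
z(H) = z(0.99500) = 2.576
z(FA) = z(0.39000) = -0.279
d' = 2.576 − (-0.279) = 2.855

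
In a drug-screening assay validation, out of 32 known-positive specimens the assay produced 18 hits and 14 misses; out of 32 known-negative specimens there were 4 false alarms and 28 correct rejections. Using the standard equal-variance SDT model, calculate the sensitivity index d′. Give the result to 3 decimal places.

d′ = 1.308

H = 18/32 = 0.5625
FA = 4/32 = 0.1250
z(0.5625) = 0.1573, z(0.1250) = -1.1503
d' = z(H) − z(FA) = 0.1573 − (-1.1503) = 1.3076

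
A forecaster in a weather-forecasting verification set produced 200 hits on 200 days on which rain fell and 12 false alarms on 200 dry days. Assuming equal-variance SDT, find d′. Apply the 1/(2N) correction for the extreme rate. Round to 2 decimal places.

The hit rate is 200/200 = 1, so apply the 1/(2N) correction: H → 1 − 1/(2·200) = 0.99750.
z(H) = z(0.99750) = 2.807
z(FA) = z(0.06000) = -1.555
d' = 2.807 − (-1.555) = 4.362

d′ = 4.36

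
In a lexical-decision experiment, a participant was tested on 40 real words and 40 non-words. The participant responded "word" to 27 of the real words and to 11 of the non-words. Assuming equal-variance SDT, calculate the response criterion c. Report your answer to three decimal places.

H = 27/40 = 0.6750
FA = 11/40 = 0.2750
z(H) = z(0.6750) = 0.4538
z(FA) = z(0.2750) = -0.5978
c = −½·[z(H) + z(FA)] = −0.5 × (0.4538 + (-0.5978)) = 0.0720
c > 0: the participant has a conservative response bias.

c = 0.072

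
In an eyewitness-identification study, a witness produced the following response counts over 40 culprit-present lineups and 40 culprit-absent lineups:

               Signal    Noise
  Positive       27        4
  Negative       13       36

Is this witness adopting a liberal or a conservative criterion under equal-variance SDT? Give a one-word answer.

conservative

z(H) = 0.454, z(FA) = -1.282
c = −½·(z(H) + z(FA)) = 0.414
c > 0 → conservative criterion (biased toward responding “no”).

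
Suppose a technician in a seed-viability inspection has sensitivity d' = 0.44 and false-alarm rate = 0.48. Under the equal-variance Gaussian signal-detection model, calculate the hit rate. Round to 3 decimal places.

z(false-alarm rate) = z(0.48) = -0.0502
z(H) = z(FA) + d' = -0.0502 + 0.44 = 0.3898
hit rate = Φ(0.3898) = 0.6517

hit rate = 0.652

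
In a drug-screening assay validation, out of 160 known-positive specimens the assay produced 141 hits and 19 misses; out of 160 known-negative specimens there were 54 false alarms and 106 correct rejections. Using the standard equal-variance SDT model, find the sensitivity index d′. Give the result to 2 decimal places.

H = 141/160 = 0.8812
FA = 54/160 = 0.3375
z(0.8812) = 1.181, z(0.3375) = -0.419
d' = z(H) − z(FA) = 1.181 − (-0.419) = 1.600

d′ = 1.60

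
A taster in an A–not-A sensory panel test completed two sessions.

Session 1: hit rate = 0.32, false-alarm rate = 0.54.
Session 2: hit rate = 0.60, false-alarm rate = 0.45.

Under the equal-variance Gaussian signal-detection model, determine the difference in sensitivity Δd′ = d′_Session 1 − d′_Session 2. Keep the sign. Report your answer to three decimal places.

Session 1: z(0.32) = -0.4677, z(0.54) = 0.1004, d' = -0.5681
Session 2: z(0.60) = 0.2533, z(0.45) = -0.1257, d' = 0.3790
Δd' = d'_Session 1 − d'_Session 2 = -0.5681 − 0.3790 = -0.9471
Session 2 has the higher sensitivity.

Δd′ = -0.947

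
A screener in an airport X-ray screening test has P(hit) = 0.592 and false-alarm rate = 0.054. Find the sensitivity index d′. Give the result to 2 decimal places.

z(0.592) = 0.233, z(0.054) = -1.607
d' = z(H) − z(FA) = 0.233 − (-1.607) = 1.840

d′ = 1.84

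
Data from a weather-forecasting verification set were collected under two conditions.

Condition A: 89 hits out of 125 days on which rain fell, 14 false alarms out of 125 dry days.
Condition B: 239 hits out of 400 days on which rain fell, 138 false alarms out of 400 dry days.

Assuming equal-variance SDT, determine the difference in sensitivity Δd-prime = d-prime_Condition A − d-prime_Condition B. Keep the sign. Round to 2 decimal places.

Condition A: z(0.7120) = 0.559, z(0.1120) = -1.216, d' = 1.775
Condition B: z(0.5975) = 0.247, z(0.3450) = -0.399, d' = 0.646
Δd' = d'_Condition A − d'_Condition B = 1.775 − 0.646 = 1.129
Condition A has the higher sensitivity.

Δd-prime = 1.13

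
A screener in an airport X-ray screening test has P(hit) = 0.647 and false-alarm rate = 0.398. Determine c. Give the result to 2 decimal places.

z(H) = 0.3772
z(FA) = -0.2585
c = −½·[z(H) + z(FA)] = −0.5 × (0.3772 + (-0.2585)) = -0.05935
c < 0: the screener has a liberal response bias.

c = -0.06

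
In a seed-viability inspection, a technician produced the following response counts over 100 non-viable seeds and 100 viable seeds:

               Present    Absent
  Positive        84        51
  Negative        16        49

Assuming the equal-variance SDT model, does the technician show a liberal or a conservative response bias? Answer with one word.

z(H) = 0.994, z(FA) = 0.025
c = −½·(z(H) + z(FA)) = -0.5095
c < 0 → liberal criterion (biased toward responding “yes”).

liberal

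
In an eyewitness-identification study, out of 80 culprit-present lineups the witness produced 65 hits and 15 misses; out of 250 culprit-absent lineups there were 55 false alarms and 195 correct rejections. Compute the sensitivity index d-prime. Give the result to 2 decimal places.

d-prime = 1.66

H = 65/80 = 0.8125
FA = 55/250 = 0.2200
z(0.8125) = 0.8871, z(0.2200) = -0.7722
d' = z(H) − z(FA) = 0.8871 − (-0.7722) = 1.6593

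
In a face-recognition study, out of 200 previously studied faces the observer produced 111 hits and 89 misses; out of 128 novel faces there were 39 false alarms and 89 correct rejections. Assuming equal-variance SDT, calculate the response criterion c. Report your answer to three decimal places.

c = 0.186

H = 111/200 = 0.5550
FA = 39/128 = 0.3047
z(H) = z(0.5550) = 0.1383
z(FA) = z(0.3047) = -0.5109
c = −½·[z(H) + z(FA)] = −0.5 × (0.1383 + (-0.5109)) = 0.1863
c > 0: the observer has a conservative response bias.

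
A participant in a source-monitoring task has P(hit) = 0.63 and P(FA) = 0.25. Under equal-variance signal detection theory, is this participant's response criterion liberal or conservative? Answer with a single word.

conservative

z(H) = 0.332, z(FA) = -0.674
c = −½·(z(H) + z(FA)) = 0.171
c > 0 → conservative criterion (biased toward responding “no”).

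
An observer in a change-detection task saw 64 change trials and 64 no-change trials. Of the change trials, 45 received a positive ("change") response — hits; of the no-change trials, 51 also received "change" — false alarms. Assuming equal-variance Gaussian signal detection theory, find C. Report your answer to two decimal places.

C = -0.68

H = 45/64 = 0.7031
FA = 51/64 = 0.7969
Φ⁻¹(0.7031) = 0.5333, Φ⁻¹(0.7969) = 0.8306
c = −½·[z(H) + z(FA)] = −0.5 × (0.5333 + 0.8306) = -0.68195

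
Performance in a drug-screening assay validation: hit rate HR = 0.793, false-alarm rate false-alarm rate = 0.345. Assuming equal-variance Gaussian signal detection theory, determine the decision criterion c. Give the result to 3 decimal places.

c = -0.209

Φ⁻¹(0.793) = 0.8169, Φ⁻¹(0.345) = -0.3989
c = −½·[z(H) + z(FA)] = −0.5 × (0.8169 + (-0.3989)) = -0.2090
c < 0: the assay has a liberal response bias.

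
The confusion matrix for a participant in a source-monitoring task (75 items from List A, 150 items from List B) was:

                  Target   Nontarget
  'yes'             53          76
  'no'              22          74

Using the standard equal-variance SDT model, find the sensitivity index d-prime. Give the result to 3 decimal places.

d-prime = 0.527

H = 53/75 = 0.7067
FA = 76/150 = 0.5067
z(H) = 0.5438
z(FA) = 0.0168
d' = z(H) − z(FA) = 0.5438 − 0.0168 = 0.5270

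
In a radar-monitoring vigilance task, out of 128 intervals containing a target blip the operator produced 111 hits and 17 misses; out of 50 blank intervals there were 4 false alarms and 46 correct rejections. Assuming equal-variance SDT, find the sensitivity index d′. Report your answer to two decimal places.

H = 111/128 = 0.8672
FA = 4/50 = 0.0800
z(0.8672) = 1.113, z(0.0800) = -1.405
d' = z(H) − z(FA) = 1.113 − (-1.405) = 2.518

d′ = 2.52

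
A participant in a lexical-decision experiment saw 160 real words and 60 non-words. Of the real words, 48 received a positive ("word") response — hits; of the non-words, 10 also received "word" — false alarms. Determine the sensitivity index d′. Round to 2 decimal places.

H = 48/160 = 0.3000
FA = 10/60 = 0.1667
z(0.3000) = -0.5244, z(0.1667) = -0.9673
d' = z(H) − z(FA) = -0.5244 − (-0.9673) = 0.4429

d′ = 0.44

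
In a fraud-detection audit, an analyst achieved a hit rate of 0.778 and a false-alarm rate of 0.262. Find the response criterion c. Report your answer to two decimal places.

z(0.778) = 0.7655, z(0.262) = -0.6372
c = −½·[z(H) + z(FA)] = −0.5 × (0.7655 + (-0.6372)) = -0.06415

c = -0.06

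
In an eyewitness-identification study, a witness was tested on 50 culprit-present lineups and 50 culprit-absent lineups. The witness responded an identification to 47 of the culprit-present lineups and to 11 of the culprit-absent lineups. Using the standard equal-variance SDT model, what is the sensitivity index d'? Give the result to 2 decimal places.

H = 47/50 = 0.9400
FA = 11/50 = 0.2200
z(0.9400) = 1.5548, z(0.2200) = -0.7722
d' = z(H) − z(FA) = 1.5548 − (-0.7722) = 2.3270

d' = 2.33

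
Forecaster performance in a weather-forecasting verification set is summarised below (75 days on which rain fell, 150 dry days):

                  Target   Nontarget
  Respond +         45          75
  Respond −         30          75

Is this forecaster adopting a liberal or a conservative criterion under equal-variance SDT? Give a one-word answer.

z(H) = 0.253, z(FA) = 0.000
c = −½·(z(H) + z(FA)) = -0.1265
c < 0 → liberal criterion (biased toward responding “yes”).

liberal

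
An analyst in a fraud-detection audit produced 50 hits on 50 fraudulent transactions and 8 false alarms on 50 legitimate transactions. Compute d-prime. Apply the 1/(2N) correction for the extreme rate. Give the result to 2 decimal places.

d-prime = 3.32

The hit rate is 50/50 = 1, so apply the 1/(2N) correction: H → 1 − 1/(2·50) = 0.99000.
z(H) = z(0.99000) = 2.326
z(FA) = z(0.16000) = -0.994
d' = 2.326 − (-0.994) = 3.320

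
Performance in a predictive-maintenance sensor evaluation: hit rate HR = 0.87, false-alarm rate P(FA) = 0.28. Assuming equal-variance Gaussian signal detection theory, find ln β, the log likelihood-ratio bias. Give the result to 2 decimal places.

ln β = -0.46

z(H) = z(0.87) = 1.126
z(FA) = z(0.28) = -0.583
ln β = −½·[z(H)² − z(FA)²] = −0.5 × (1.268 − 0.340) = -0.464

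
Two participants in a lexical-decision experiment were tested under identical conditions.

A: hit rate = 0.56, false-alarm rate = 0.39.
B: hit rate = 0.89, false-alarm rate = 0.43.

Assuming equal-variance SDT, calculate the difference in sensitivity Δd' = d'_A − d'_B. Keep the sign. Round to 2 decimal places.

A: z(0.56) = 0.151, z(0.39) = -0.279, d' = 0.430
B: z(0.89) = 1.227, z(0.43) = -0.176, d' = 1.403
Δd' = d'_A − d'_B = 0.430 − 1.403 = -0.973
B has the higher sensitivity.

Δd' = -0.97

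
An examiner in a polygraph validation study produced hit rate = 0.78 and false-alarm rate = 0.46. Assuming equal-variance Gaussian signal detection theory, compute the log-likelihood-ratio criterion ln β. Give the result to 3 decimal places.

Φ⁻¹(0.78) = 0.7722, Φ⁻¹(0.46) = -0.1004
ln β = −½·[z(H)² − z(FA)²] = −0.5 × (0.5963 − 0.0101) = -0.2931

ln β = -0.293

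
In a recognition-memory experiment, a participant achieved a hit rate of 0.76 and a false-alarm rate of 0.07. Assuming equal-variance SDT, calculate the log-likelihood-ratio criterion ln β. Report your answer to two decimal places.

ln β = 0.84

z(H) = 0.706
z(FA) = -1.476
ln β = −½·[z(H)² − z(FA)²] = −0.5 × (0.498 − 2.179) = 0.8405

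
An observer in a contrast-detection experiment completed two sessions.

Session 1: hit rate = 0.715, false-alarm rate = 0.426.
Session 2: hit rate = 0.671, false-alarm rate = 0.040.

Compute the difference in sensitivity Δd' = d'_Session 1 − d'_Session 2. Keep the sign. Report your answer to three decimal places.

Δd' = -1.439

Session 1: z(0.715) = 0.5681, z(0.426) = -0.1866, d' = 0.7547
Session 2: z(0.671) = 0.4427, z(0.040) = -1.7507, d' = 2.1934
Δd' = d'_Session 1 − d'_Session 2 = 0.7547 − 2.1934 = -1.4387
Session 2 has the higher sensitivity.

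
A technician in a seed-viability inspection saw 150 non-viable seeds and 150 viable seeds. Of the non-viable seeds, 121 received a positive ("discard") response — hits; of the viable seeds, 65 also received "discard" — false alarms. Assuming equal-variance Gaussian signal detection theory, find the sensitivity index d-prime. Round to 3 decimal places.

H = 121/150 = 0.8067
FA = 65/150 = 0.4333
z(H) = 0.8658
z(FA) = -0.1680
d' = z(H) − z(FA) = 0.8658 − (-0.1680) = 1.0338

d-prime = 1.034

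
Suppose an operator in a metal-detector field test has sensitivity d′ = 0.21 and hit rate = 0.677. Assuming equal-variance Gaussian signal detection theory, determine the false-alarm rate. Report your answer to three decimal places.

z(hit rate) = z(0.677) = 0.4593
z(FA) = z(H) − d' = 0.4593 − 0.21 = 0.2493
false-alarm rate = Φ(0.2493) = 0.5984

false-alarm rate = 0.598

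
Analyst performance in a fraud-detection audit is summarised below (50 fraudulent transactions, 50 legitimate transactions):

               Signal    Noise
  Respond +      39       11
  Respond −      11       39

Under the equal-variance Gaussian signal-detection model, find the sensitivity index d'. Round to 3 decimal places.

H = 39/50 = 0.7800
FA = 11/50 = 0.2200
Φ⁻¹(H) = Φ⁻¹(0.7800) = 0.7722
Φ⁻¹(FA) = Φ⁻¹(0.2200) = -0.7722
d' = z(H) − z(FA) = 0.7722 − (-0.7722) = 1.5444

d' = 1.544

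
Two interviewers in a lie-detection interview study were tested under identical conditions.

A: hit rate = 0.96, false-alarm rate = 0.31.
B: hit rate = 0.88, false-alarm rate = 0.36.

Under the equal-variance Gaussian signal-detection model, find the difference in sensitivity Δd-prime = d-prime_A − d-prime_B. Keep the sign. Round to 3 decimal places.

A: z(0.96) = 1.7507, z(0.31) = -0.4959, d' = 2.2466
B: z(0.88) = 1.1750, z(0.36) = -0.3585, d' = 1.5335
Δd' = d'_A − d'_B = 2.2466 − 1.5335 = 0.7131
A has the higher sensitivity.

Δd-prime = 0.713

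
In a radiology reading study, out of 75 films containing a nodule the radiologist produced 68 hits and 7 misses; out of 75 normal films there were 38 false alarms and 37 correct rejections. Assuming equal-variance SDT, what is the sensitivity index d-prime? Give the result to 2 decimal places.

d-prime = 1.30

H = 68/75 = 0.9067
FA = 38/75 = 0.5067
z(H) = z(0.9067) = 1.3207
z(FA) = z(0.5067) = 0.0168
d' = z(H) − z(FA) = 1.3207 − 0.0168 = 1.3039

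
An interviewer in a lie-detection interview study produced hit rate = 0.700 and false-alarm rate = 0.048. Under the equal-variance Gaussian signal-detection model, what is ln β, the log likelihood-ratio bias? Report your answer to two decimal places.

Φ⁻¹(H) = Φ⁻¹(0.700) = 0.524
Φ⁻¹(FA) = Φ⁻¹(0.048) = -1.665
ln β = −½·[z(H)² − z(FA)²] = −0.5 × (0.275 − 2.772) = 1.2485

ln β = 1.25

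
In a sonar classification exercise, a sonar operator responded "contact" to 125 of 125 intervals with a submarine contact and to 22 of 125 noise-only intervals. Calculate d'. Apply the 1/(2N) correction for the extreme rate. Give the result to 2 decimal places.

d' = 3.58

The hit rate is 125/125 = 1, so apply the 1/(2N) correction: H → 1 − 1/(2·125) = 0.99600.
z(H) = z(0.99600) = 2.652
z(FA) = z(0.17600) = -0.931
d' = 2.652 − (-0.931) = 3.583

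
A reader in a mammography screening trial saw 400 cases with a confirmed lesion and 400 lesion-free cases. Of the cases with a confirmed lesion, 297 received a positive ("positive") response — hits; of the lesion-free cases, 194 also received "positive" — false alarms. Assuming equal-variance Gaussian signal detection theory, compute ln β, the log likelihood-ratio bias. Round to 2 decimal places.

ln β = -0.21

H = 297/400 = 0.7425
FA = 194/400 = 0.4850
Φ⁻¹(H) = Φ⁻¹(0.7425) = 0.651
Φ⁻¹(FA) = Φ⁻¹(0.4850) = -0.038
ln β = −½·[z(H)² − z(FA)²] = −0.5 × (0.424 − 0.001) = -0.2115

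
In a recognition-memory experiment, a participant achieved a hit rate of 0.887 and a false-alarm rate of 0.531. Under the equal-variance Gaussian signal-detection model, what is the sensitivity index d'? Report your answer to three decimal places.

d' = 1.133

Φ⁻¹(H) = Φ⁻¹(0.887) = 1.2107
Φ⁻¹(FA) = Φ⁻¹(0.531) = 0.0778
d' = z(H) − z(FA) = 1.2107 − 0.0778 = 1.1329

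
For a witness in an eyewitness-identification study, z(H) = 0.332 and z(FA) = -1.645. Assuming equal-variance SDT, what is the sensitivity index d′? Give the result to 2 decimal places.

d' = z(H) − z(FA) = 0.332 − (-1.645) = 1.977

d′ = 1.98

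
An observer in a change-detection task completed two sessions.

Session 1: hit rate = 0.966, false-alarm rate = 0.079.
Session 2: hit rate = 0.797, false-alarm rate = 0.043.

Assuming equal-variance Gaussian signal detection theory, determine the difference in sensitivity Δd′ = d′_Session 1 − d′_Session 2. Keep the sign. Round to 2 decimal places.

Δd′ = 0.69

Session 1: z(0.966) = 1.825, z(0.079) = -1.412, d' = 3.237
Session 2: z(0.797) = 0.831, z(0.043) = -1.717, d' = 2.548
Δd' = d'_Session 1 − d'_Session 2 = 3.237 − 2.548 = 0.689
Session 1 has the higher sensitivity.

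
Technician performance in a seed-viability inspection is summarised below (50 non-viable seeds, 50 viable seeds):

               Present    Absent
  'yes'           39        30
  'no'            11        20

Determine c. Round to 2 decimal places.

c = -0.51

H = 39/50 = 0.7800
FA = 30/50 = 0.6000
z(H) = 0.772
z(FA) = 0.253
c = −½·[z(H) + z(FA)] = −0.5 × (0.772 + 0.253) = -0.5125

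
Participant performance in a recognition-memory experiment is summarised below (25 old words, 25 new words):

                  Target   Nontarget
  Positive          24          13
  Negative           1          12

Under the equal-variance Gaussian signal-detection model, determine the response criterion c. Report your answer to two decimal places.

H = 24/25 = 0.9600
FA = 13/25 = 0.5200
z(H) = 1.7507
z(FA) = 0.0502
c = −½·[z(H) + z(FA)] = −0.5 × (1.7507 + 0.0502) = -0.90045
c < 0: the participant has a liberal response bias.

c = -0.90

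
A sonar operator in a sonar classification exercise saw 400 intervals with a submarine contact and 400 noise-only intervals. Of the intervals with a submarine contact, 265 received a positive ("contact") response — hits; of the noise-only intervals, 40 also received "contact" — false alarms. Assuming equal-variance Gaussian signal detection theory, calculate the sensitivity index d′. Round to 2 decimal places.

d′ = 1.70

H = 265/400 = 0.6625
FA = 40/400 = 0.1000
z(0.6625) = 0.419, z(0.1000) = -1.282
d' = z(H) − z(FA) = 0.419 − (-1.282) = 1.701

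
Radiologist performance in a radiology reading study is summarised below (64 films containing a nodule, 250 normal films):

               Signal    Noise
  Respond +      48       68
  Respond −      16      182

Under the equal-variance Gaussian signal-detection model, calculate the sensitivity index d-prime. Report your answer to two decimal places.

d-prime = 1.28

H = 48/64 = 0.7500
FA = 68/250 = 0.2720
Φ⁻¹(0.7500) = 0.674, Φ⁻¹(0.2720) = -0.607
d' = z(H) − z(FA) = 0.674 − (-0.607) = 1.281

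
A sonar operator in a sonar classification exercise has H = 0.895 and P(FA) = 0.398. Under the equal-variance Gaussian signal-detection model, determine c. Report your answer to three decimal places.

c = -0.498

Φ⁻¹(0.895) = 1.2536, Φ⁻¹(0.398) = -0.2585
c = −½·[z(H) + z(FA)] = −0.5 × (1.2536 + (-0.2585)) = -0.49755
c < 0: the sonar operator has a liberal response bias.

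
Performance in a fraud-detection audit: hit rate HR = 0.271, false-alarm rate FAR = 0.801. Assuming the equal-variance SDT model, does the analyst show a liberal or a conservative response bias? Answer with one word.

liberal

z(H) = -0.610, z(FA) = 0.845
c = −½·(z(H) + z(FA)) = -0.1175
c < 0 → liberal criterion (biased toward responding “yes”).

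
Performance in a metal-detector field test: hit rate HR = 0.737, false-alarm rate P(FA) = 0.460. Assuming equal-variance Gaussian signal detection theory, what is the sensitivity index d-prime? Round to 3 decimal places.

d-prime = 0.735

Φ⁻¹(H) = 0.6341
Φ⁻¹(FA) = -0.1004
d' = z(H) − z(FA) = 0.6341 − (-0.1004) = 0.7345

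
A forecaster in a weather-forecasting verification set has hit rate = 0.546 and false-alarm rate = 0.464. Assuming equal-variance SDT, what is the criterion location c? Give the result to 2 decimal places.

Φ⁻¹(0.546) = 0.1156, Φ⁻¹(0.464) = -0.0904
c = −½·[z(H) + z(FA)] = −0.5 × (0.1156 + (-0.0904)) = -0.0126

c = -0.01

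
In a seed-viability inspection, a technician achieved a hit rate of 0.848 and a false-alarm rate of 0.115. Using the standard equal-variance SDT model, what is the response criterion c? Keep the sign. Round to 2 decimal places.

Φ⁻¹(H) = Φ⁻¹(0.848) = 1.0279
Φ⁻¹(FA) = Φ⁻¹(0.115) = -1.2004
c = −½·[z(H) + z(FA)] = −0.5 × (1.0279 + (-1.2004)) = 0.08625
c > 0: the technician has a conservative response bias.

c = 0.09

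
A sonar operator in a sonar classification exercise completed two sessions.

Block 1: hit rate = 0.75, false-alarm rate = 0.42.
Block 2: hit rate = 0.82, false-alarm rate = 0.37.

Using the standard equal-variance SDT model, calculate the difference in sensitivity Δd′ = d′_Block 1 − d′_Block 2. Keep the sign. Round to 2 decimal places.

Block 1: z(0.75) = 0.674, z(0.42) = -0.202, d' = 0.876
Block 2: z(0.82) = 0.915, z(0.37) = -0.332, d' = 1.247
Δd' = d'_Block 1 − d'_Block 2 = 0.876 − 1.247 = -0.371
Block 2 has the higher sensitivity.

Δd′ = -0.37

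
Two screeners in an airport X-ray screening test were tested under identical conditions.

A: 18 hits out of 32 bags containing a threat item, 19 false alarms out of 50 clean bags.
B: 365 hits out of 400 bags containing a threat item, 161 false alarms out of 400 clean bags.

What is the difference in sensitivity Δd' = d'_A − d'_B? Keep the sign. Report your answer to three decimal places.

A: z(0.5625) = 0.1573, z(0.3800) = -0.3055, d' = 0.4628
B: z(0.9125) = 1.3563, z(0.4025) = -0.2469, d' = 1.6032
Δd' = d'_A − d'_B = 0.4628 − 1.6032 = -1.1404
B has the higher sensitivity.

Δd' = -1.140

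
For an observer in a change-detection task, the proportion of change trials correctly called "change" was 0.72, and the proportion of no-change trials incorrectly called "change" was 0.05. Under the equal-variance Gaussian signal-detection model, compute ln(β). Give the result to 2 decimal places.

z(0.72) = 0.583, z(0.05) = -1.645
ln β = −½·[z(H)² − z(FA)²] = −0.5 × (0.340 − 2.706) = 1.183

ln β = 1.18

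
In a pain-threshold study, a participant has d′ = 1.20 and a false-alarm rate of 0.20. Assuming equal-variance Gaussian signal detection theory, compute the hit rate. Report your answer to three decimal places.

z(false-alarm rate) = z(0.20) = -0.8416
z(H) = z(FA) + d' = -0.8416 + 1.20 = 0.3584
hit rate = Φ(0.3584) = 0.6400

hit rate = 0.640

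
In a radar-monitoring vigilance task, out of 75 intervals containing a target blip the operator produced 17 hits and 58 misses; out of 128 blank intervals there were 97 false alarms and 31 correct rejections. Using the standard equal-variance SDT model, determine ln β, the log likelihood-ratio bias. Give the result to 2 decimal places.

H = 17/75 = 0.2267
FA = 97/128 = 0.7578
Φ⁻¹(H) = Φ⁻¹(0.2267) = -0.750
Φ⁻¹(FA) = Φ⁻¹(0.7578) = 0.699
ln β = −½·[z(H)² − z(FA)²] = −0.5 × (0.563 − 0.489) = -0.037

ln β = -0.04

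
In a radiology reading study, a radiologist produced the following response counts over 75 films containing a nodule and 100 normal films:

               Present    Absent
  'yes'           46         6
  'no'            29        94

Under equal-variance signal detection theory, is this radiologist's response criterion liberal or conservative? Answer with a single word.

z(H) = 0.288, z(FA) = -1.555
c = −½·(z(H) + z(FA)) = 0.6335
c > 0 → conservative criterion (biased toward responding “no”).

conservative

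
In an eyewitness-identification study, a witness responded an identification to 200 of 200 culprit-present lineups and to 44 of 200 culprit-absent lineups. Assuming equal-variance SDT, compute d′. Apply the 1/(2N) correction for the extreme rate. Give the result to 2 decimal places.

d′ = 3.58

The hit rate is 200/200 = 1, so apply the 1/(2N) correction: H → 1 − 1/(2·200) = 0.99750.
z(H) = z(0.99750) = 2.807
z(FA) = z(0.22000) = -0.772
d' = 2.807 − (-0.772) = 3.579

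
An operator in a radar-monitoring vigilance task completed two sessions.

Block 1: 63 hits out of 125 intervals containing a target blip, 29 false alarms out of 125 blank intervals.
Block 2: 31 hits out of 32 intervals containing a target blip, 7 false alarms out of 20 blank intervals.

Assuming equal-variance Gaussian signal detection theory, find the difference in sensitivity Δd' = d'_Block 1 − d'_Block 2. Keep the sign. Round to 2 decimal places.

Block 1: z(0.5040) = 0.010, z(0.2320) = -0.732, d' = 0.742
Block 2: z(0.9688) = 1.863, z(0.3500) = -0.385, d' = 2.248
Δd' = d'_Block 1 − d'_Block 2 = 0.742 − 2.248 = -1.506
Block 2 has the higher sensitivity.

Δd' = -1.51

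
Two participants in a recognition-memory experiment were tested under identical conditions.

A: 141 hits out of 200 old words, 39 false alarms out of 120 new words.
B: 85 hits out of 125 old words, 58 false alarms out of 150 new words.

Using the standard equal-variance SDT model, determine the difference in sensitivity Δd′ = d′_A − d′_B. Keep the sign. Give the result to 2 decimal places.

Δd′ = 0.24

A: z(0.7050) = 0.539, z(0.3250) = -0.454, d' = 0.993
B: z(0.6800) = 0.468, z(0.3867) = -0.288, d' = 0.756
Δd' = d'_A − d'_B = 0.993 − 0.756 = 0.237
A has the higher sensitivity.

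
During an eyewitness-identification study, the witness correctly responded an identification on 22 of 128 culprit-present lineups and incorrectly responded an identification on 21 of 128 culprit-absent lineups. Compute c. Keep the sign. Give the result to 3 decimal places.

c = 0.962

H = 22/128 = 0.1719
FA = 21/128 = 0.1641
z(H) = -0.9467
z(FA) = -0.9777
c = −½·[z(H) + z(FA)] = −0.5 × (-0.9467 + (-0.9777)) = 0.9622
c > 0: the witness has a conservative response bias.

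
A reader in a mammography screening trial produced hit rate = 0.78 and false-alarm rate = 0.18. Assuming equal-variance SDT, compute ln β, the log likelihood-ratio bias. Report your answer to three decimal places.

z(H) = z(0.78) = 0.7722
z(FA) = z(0.18) = -0.9154
ln β = −½·[z(H)² − z(FA)²] = −0.5 × (0.5963 − 0.8380) = 0.12085

ln β = 0.121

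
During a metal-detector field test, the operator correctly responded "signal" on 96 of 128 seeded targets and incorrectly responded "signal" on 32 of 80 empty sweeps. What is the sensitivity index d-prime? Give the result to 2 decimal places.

H = 96/128 = 0.7500
FA = 32/80 = 0.4000
z(0.7500) = 0.6745, z(0.4000) = -0.2533
d' = z(H) − z(FA) = 0.6745 − (-0.2533) = 0.9278

d-prime = 0.93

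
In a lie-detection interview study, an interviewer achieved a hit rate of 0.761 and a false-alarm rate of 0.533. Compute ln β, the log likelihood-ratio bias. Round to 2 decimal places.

z(H) = 0.710
z(FA) = 0.083
ln β = −½·[z(H)² − z(FA)²] = −0.5 × (0.504 − 0.007) = -0.2485

ln β = -0.25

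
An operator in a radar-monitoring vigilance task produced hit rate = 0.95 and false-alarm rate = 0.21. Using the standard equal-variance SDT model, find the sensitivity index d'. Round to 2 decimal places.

d' = 2.45

Φ⁻¹(0.95) = 1.645, Φ⁻¹(0.21) = -0.806
d' = z(H) − z(FA) = 1.645 − (-0.806) = 2.451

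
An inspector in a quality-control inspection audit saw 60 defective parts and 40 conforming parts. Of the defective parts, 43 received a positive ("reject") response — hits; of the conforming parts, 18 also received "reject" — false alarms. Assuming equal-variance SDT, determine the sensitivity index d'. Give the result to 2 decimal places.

d' = 0.70

H = 43/60 = 0.7167
FA = 18/40 = 0.4500
z(H) = 0.5731
z(FA) = -0.1257
d' = z(H) − z(FA) = 0.5731 − (-0.1257) = 0.6988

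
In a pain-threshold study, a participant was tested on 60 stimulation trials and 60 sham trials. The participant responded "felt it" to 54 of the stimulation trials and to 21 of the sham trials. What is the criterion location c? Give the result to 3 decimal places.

c = -0.448

H = 54/60 = 0.9000
FA = 21/60 = 0.3500
Φ⁻¹(H) = Φ⁻¹(0.9000) = 1.2816
Φ⁻¹(FA) = Φ⁻¹(0.3500) = -0.3853
c = −½·[z(H) + z(FA)] = −0.5 × (1.2816 + (-0.3853)) = -0.44815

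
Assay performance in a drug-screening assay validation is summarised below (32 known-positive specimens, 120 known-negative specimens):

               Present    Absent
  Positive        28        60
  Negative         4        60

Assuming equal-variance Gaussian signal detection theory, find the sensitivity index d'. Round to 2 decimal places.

d' = 1.15

H = 28/32 = 0.8750
FA = 60/120 = 0.5000
z(H) = z(0.8750) = 1.150
z(FA) = z(0.5000) = 0.000
d' = z(H) − z(FA) = 1.150 − 0.000 = 1.150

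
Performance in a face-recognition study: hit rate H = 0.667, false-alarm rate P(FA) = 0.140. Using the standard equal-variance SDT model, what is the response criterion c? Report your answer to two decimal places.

c = 0.32

Φ⁻¹(H) = Φ⁻¹(0.667) = 0.432
Φ⁻¹(FA) = Φ⁻¹(0.140) = -1.080
c = −½·[z(H) + z(FA)] = −0.5 × (0.432 + (-1.080)) = 0.324
c > 0: the observer has a conservative response bias.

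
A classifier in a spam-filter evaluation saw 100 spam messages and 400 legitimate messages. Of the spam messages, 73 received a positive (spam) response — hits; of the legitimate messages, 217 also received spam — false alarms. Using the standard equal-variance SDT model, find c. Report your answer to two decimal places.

c = -0.36

H = 73/100 = 0.7300
FA = 217/400 = 0.5425
Φ⁻¹(H) = Φ⁻¹(0.7300) = 0.6128
Φ⁻¹(FA) = Φ⁻¹(0.5425) = 0.1067
c = −½·[z(H) + z(FA)] = −0.5 × (0.6128 + 0.1067) = -0.35975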